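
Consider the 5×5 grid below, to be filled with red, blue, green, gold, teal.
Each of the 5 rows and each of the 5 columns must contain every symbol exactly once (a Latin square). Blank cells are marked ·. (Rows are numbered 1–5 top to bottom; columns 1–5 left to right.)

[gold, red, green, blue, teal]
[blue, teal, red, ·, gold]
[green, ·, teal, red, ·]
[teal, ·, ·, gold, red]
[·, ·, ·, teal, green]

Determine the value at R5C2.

blue

Row 2, column 4: row 2 has {red, blue, gold, teal} and column 4 has {red, blue, gold, teal}, leaving only green.
Row 3, column 5: row 3 has {red, green, teal} and column 5 has {red, green, gold, teal}, leaving only blue.
Row 3, column 2: row 3 has {red, blue, green, teal} and column 2 has {red, teal}, leaving only gold.
Row 5 already has {green, teal} and column 2 already has {red, gold, teal}, so row 5, column 2 must be blue.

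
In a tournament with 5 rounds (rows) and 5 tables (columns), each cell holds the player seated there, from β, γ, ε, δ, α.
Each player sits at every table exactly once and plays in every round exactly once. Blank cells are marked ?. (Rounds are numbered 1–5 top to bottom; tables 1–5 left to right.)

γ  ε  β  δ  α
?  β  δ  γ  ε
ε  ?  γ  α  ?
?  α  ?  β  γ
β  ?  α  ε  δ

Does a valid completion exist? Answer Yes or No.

No round or table among the givens repeats a symbol, and propagating forced cells runs into no contradiction.
One valid completion exists (for instance, γ ε β δ α / α β δ γ ε / ε δ γ α β / δ α ε β γ / β γ α ε δ).

Yes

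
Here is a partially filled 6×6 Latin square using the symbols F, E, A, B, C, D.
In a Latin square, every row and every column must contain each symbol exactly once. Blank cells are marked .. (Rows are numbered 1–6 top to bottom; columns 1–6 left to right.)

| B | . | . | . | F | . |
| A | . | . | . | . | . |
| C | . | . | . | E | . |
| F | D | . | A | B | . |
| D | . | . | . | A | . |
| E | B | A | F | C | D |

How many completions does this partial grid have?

Row 1, column 2: eliminating its row and column leaves {E, A, C}.
Row 1, column 3: eliminating its row and column leaves {E, C, D}.
Row 1, column 4: eliminating its row and column leaves {E, C, D}.
Row 1, column 6: eliminating its row and column leaves {E, A, C}.
Row 2, column 2: eliminating its row and column leaves {F, E, C}.
Row 2, column 3: eliminating its row and column leaves {F, E, B, C, D}.
Row 2, column 4: eliminating its row and column leaves {E, B, C, D}.
Row 2, column 5: eliminating its row and column leaves {D}.
Row 2, column 6: eliminating its row and column leaves {F, E, B, C}.
Row 3, column 2: eliminating its row and column leaves {F, A}.
Row 3, column 3: eliminating its row and column leaves {F, B, D}.
Row 3, column 4: eliminating its row and column leaves {B, D}.
Row 3, column 6: eliminating its row and column leaves {F, A, B}.
Row 4, column 3: eliminating its row and column leaves {E, C}.
Row 4, column 6: eliminating its row and column leaves {E, C}.
Row 5, column 2: eliminating its row and column leaves {F, E, C}.
Row 5, column 3: eliminating its row and column leaves {F, E, B, C}.
Row 5, column 4: eliminating its row and column leaves {E, B, C}.
Row 5, column 6: eliminating its row and column leaves {F, E, B, C}.
Enumerating the assignments across these blanks that avoid any row or column repeat gives 40 completions.

40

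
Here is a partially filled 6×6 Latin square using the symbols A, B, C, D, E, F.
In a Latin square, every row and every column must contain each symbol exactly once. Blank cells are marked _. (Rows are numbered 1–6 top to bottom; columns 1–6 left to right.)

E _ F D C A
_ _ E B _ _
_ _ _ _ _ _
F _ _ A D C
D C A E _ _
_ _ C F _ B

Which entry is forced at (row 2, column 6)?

D

Row 1, column 2: row 1 has {A, C, D, E, F} and column 2 has {C}, leaving only B.
Row 3, column 4: row 3 has {} and column 4 has {A, B, D, E, F}, leaving only C.
Row 4, column 2: row 4 has {A, C, D, F} and column 2 has {B, C}, leaving only E.
Row 4, column 3: row 4 has {A, C, D, E, F} and column 3 has {A, C, E, F}, leaving only B.
Row 3, column 3: row 3 has {C} and column 3 has {A, B, C, E, F}, leaving only D.
Row 5, column 6: row 5 has {A, C, D, E} and column 6 has {A, B, C}, leaving only F.
Row 2 already has {B, E} and column 6 already has {A, B, C, F}, so row 2, column 6 must be D.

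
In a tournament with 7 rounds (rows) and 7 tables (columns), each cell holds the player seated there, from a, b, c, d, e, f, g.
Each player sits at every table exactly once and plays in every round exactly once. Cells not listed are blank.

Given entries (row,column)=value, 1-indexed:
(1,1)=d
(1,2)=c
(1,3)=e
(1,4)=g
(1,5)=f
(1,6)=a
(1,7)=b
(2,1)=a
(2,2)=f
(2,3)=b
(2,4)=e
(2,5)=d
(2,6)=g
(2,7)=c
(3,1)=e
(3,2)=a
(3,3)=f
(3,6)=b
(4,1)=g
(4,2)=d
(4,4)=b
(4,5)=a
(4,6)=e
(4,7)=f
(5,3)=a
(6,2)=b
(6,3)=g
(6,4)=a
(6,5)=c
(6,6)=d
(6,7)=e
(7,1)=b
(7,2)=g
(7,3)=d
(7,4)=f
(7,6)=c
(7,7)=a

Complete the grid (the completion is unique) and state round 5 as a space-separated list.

c e a d b f g

Round 5, table 2: round 5 has {a} and table 2 has {a, b, c, d, f, g}, leaving only e.
Round 5, table 6: round 5 has {a, e} and table 6 has {a, b, c, d, e, g}, leaving only f.
Round 5, table 1: round 5 has {a, e, f} and table 1 has {a, b, d, e, g}, leaving only c.
Round 5, table 4: round 5 has {a, c, e, f} and table 4 has {a, b, e, f, g}, leaving only d.
Round 5, table 7: round 5 has {a, c, d, e, f} and table 7 has {a, b, c, e, f}, leaving only g.
Round 5, table 5: round 5 has {a, c, d, e, f, g} and table 5 has {a, c, d, f}, leaving only b.
So round 5 reads: c e a d b f g.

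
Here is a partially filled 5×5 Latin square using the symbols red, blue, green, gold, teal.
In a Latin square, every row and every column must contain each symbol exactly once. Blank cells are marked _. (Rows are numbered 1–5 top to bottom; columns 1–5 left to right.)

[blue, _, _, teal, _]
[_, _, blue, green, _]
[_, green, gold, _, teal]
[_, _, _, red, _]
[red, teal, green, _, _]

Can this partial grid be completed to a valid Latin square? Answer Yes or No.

Row 3, column 1: row 3 together with column 1 already contain {red, blue, green, gold, teal} — every symbol — so nothing can go there. The grid has no valid completion.

No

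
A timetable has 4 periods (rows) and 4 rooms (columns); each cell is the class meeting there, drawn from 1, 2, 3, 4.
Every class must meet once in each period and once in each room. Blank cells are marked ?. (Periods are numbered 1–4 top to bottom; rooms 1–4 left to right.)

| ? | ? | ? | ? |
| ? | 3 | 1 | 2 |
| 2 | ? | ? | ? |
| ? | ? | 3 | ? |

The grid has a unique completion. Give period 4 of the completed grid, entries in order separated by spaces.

Period 2, room 1: period 2 has {1, 2, 3} and room 1 has {2}, leaving only 4.
Period 4, room 1: period 4 has {3} and room 1 has {2, 4}, leaving only 1.
Period 4, room 4: period 4 has {1, 3} and room 4 has {2}, leaving only 4.
Period 4, room 2: period 4 has {1, 3, 4} and room 2 has {3}, leaving only 2.
So period 4 reads: 1 2 3 4.

1 2 3 4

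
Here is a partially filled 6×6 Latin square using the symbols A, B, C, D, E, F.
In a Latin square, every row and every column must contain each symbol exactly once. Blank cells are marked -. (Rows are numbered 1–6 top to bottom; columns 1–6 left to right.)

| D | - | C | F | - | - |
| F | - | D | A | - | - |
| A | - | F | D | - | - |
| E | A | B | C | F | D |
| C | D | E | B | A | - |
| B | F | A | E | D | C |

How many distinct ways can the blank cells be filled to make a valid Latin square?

Row 1, column 2: eliminating its row and column leaves {B, E}.
Row 1, column 5: eliminating its row and column leaves {B, E}.
Row 1, column 6: eliminating its row and column leaves {A, B, E}.
Row 2, column 2: eliminating its row and column leaves {B, C, E}.
Row 2, column 5: eliminating its row and column leaves {B, C, E}.
Row 2, column 6: eliminating its row and column leaves {B, E}.
Row 3, column 2: eliminating its row and column leaves {B, C, E}.
Row 3, column 5: eliminating its row and column leaves {B, C, E}.
Row 3, column 6: eliminating its row and column leaves {B, E}.
Row 5, column 6: eliminating its row and column leaves {F}.
Enumerating the assignments across these blanks that avoid any row or column repeat gives 4 completions.

4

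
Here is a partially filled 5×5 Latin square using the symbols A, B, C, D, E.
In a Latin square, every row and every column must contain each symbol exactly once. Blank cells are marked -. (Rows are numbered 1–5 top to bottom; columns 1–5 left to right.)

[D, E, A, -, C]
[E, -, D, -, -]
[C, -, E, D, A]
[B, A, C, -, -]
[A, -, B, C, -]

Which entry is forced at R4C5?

D

Row 1, column 4: row 1 has {A, C, D, E} and column 4 has {C, D}, leaving only B.
Row 2, column 4: row 2 has {D, E} and column 4 has {B, C, D}, leaving only A.
Row 2, column 5: row 2 has {A, D, E} and column 5 has {A, C}, leaving only B.
Row 2, column 2: row 2 has {A, B, D, E} and column 2 has {A, E}, leaving only C.
Row 3, column 2: row 3 has {A, C, D, E} and column 2 has {A, C, E}, leaving only B.
Row 4, column 4: row 4 has {A, B, C} and column 4 has {A, B, C, D}, leaving only E.
Row 4 already has {A, B, C, E} and column 5 already has {A, B, C}, so row 4, column 5 must be D.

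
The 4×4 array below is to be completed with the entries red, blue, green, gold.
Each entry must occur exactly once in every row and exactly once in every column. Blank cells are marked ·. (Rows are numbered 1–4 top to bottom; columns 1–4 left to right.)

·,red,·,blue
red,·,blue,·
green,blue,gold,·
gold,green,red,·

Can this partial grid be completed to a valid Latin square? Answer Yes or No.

Row 1, column 1: row 1 together with column 1 already contain {red, blue, green, gold} — every symbol — so nothing can go there. The grid has no valid completion.

No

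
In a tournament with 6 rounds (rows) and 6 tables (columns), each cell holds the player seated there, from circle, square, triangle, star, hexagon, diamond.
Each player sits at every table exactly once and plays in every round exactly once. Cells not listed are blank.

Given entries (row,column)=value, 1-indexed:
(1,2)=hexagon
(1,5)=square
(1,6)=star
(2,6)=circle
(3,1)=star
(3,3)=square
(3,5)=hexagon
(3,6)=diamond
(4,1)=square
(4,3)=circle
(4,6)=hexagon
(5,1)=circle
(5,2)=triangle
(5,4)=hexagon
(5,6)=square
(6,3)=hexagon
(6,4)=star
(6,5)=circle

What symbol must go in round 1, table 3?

diamond

Round 3, table 2: round 3 has {square, star, hexagon, diamond} and table 2 has {triangle, hexagon}, leaving only circle.
Round 3, table 4: round 3 has {circle, square, star, hexagon, diamond} and table 4 has {star, hexagon}, leaving only triangle.
Round 4, table 4: round 4 has {circle, square, hexagon} and table 4 has {triangle, star, hexagon}, leaving only diamond.
Round 1, table 4: round 1 has {square, star, hexagon} and table 4 has {triangle, star, hexagon, diamond}, leaving only circle.
Round 2, table 4: round 2 has {circle} and table 4 has {circle, triangle, star, hexagon, diamond}, leaving only square.
Round 4, table 2: round 4 has {circle, square, hexagon, diamond} and table 2 has {circle, triangle, hexagon}, leaving only star.
Round 2, table 2: round 2 has {circle, square} and table 2 has {circle, triangle, star, hexagon}, leaving only diamond.
Round 4, table 5: round 4 has {circle, square, star, hexagon, diamond} and table 5 has {circle, square, hexagon}, leaving only triangle.
Round 2, table 5: round 2 has {circle, square, diamond} and table 5 has {circle, square, triangle, hexagon}, leaving only star.
Round 2, table 3: round 2 has {circle, square, star, diamond} and table 3 has {circle, square, hexagon}, leaving only triangle.
Round 1 already has {circle, square, star, hexagon} and table 3 already has {circle, square, triangle, hexagon}, so round 1, table 3 must be diamond.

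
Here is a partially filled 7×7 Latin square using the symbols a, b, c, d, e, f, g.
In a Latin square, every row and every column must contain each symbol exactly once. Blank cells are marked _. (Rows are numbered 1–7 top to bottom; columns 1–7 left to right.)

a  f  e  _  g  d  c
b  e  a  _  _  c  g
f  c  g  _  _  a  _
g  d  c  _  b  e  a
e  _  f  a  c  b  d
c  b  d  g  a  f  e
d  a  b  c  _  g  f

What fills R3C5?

d

Row 1, column 4: row 1 has {a, c, d, e, f, g} and column 4 has {a, c, g}, leaving only b.
Row 3, column 7: row 3 has {a, c, f, g} and column 7 has {a, c, d, e, f, g}, leaving only b.
Row 4, column 4: row 4 has {a, b, c, d, e, g} and column 4 has {a, b, c, g}, leaving only f.
Row 2, column 4: row 2 has {a, b, c, e, g} and column 4 has {a, b, c, f, g}, leaving only d.
Row 2, column 5: row 2 has {a, b, c, d, e, g} and column 5 has {a, b, c, g}, leaving only f.
Row 3, column 4: row 3 has {a, b, c, f, g} and column 4 has {a, b, c, d, f, g}, leaving only e.
Row 3 already has {a, b, c, e, f, g} and column 5 already has {a, b, c, f, g}, so row 3, column 5 must be d.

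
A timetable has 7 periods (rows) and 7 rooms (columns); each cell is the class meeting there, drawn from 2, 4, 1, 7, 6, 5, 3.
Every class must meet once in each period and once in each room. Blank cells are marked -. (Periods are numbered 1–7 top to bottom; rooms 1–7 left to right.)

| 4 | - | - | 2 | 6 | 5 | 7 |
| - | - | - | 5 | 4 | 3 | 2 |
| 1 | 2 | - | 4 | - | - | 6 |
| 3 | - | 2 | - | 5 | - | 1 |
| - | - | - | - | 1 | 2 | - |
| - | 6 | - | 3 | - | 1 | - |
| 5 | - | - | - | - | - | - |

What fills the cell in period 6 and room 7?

Period 3, room 6: period 3 has {2, 4, 1, 6} and room 6 has {2, 1, 5, 3}, leaving only 7.
Period 3, room 5: period 3 has {2, 4, 1, 7, 6} and room 5 has {4, 1, 6, 5}, leaving only 3.
Period 3, room 3: period 3 has {2, 4, 1, 7, 6, 3} and room 3 has {2}, leaving only 5.
Period 6, room 7 is narrowed to {4, 5}.
If it were 4, then period 6, room 5 would be left with no valid symbol.
So period 6, room 7 must be 5.

5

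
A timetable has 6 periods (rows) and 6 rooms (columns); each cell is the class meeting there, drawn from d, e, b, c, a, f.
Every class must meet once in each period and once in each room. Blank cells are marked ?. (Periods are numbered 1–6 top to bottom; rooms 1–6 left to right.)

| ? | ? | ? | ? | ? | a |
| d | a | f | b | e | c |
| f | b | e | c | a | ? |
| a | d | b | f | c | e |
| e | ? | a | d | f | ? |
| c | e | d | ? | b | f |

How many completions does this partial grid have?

1

Period 1, room 1: eliminating its period and room leaves {b}.
Period 1, room 2: eliminating its period and room leaves {c, f}.
Period 1, room 3: eliminating its period and room leaves {c}.
Period 1, room 4: eliminating its period and room leaves {e}.
Period 1, room 5: eliminating its period and room leaves {d}.
Period 3, room 6: eliminating its period and room leaves {d}.
Period 5, room 2: eliminating its period and room leaves {c}.
Period 5, room 6: eliminating its period and room leaves {b}.
Period 6, room 4: eliminating its period and room leaves {a}.
Only one assignment across all blanks avoids any period or room repeat, giving 1 completion.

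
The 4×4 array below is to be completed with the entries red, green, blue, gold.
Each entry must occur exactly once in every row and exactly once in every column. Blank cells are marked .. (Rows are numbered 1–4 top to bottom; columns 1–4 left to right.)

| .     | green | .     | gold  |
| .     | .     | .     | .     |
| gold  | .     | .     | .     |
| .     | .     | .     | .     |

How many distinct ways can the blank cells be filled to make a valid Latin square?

16

Row 1, column 1: eliminating its row and column leaves {red, blue}.
Row 1, column 3: eliminating its row and column leaves {red, blue}.
Row 2, column 1: eliminating its row and column leaves {red, green, blue}.
Row 2, column 2: eliminating its row and column leaves {red, blue, gold}.
Row 2, column 3: eliminating its row and column leaves {red, green, blue, gold}.
Row 2, column 4: eliminating its row and column leaves {red, green, blue}.
Row 3, column 2: eliminating its row and column leaves {red, blue}.
Row 3, column 3: eliminating its row and column leaves {red, green, blue}.
Row 3, column 4: eliminating its row and column leaves {red, green, blue}.
Row 4, column 1: eliminating its row and column leaves {red, green, blue}.
Row 4, column 2: eliminating its row and column leaves {red, blue, gold}.
Row 4, column 3: eliminating its row and column leaves {red, green, blue, gold}.
Row 4, column 4: eliminating its row and column leaves {red, green, blue}.
Enumerating the assignments across these blanks that avoid any row or column repeat gives 16 completions.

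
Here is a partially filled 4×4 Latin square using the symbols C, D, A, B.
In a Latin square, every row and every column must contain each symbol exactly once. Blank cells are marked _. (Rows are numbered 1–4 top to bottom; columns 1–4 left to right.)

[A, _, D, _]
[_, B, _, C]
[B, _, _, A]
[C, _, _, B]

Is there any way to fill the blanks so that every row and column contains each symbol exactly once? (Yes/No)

Row 1, column 4: row 1 together with column 4 already contain {C, D, A, B} — every symbol — so nothing can go there. The grid has no valid completion.

No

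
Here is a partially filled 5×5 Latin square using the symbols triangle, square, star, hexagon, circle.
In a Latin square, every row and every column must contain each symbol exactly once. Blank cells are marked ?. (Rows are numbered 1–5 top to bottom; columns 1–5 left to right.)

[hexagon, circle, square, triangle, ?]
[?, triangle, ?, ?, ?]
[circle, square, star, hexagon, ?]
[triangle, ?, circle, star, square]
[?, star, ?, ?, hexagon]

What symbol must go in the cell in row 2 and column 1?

Row 1, column 5: row 1 has {triangle, square, hexagon, circle} and column 5 has {square, hexagon}, leaving only star.
Row 2, column 3: row 2 has {triangle} and column 3 has {square, star, circle}, leaving only hexagon.
Row 2, column 5: row 2 has {triangle, hexagon} and column 5 has {square, star, hexagon}, leaving only circle.
Row 2, column 4: row 2 has {triangle, hexagon, circle} and column 4 has {triangle, star, hexagon}, leaving only square.
Row 2 already has {triangle, square, hexagon, circle} and column 1 already has {triangle, hexagon, circle}, so row 2, column 1 must be star.

star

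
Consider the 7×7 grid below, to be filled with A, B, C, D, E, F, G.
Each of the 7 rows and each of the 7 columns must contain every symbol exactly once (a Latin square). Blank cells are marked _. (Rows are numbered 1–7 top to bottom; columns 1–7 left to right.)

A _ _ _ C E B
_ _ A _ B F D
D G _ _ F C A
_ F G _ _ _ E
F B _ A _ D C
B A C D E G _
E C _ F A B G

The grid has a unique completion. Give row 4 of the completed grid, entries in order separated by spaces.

C F G B D A E

Row 4, column 1: row 4 has {E, F, G} and column 1 has {A, B, D, E, F}, leaving only C.
Row 4, column 4: row 4 has {C, E, F, G} and column 4 has {A, D, F}, leaving only B.
Row 4, column 5: row 4 has {B, C, E, F, G} and column 5 has {A, B, C, E, F}, leaving only D.
Row 4, column 6: row 4 has {B, C, D, E, F, G} and column 6 has {B, C, D, E, F, G}, leaving only A.
So row 4 reads: C F G B D A E.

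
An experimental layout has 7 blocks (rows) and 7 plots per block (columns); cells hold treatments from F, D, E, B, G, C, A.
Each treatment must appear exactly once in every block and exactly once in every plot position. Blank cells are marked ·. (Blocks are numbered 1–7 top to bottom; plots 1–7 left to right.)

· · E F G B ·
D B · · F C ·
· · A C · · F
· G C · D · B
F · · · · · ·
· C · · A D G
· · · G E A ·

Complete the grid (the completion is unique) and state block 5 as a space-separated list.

Block 2, plot 3: block 2 has {F, D, B, C} and plot 3 has {E, C, A}, leaving only G.
Block 3, plot 5: block 3 has {F, C, A} and plot 5 has {F, D, E, G, A}, leaving only B.
Block 5, plot 5: block 5 has {F} and plot 5 has {F, D, E, B, G, A}, leaving only C.
Block 5, plot 2 is narrowed to {D, E, A}; only E is consistent with the remaining cells.
Block 5, plot 6: block 5 has {F, E, C} and plot 6 has {D, B, C, A}, leaving only G.
Block 3, plot 2: block 3 has {F, B, C, A} and plot 2 has {E, B, G, C}, leaving only D.
Block 1, plot 2: block 1 has {F, E, B, G} and plot 2 has {D, E, B, G, C}, leaving only A.
Block 1, plot 1: block 1 has {F, E, B, G, A} and plot 1 has {F, D}, leaving only C.
Block 1, plot 7: block 1 has {F, E, B, G, C, A} and plot 7 has {F, B, G}, leaving only D.
Block 5, plot 7: block 5 has {F, E, G, C} and plot 7 has {F, D, B, G}, leaving only A.
Block 2, plot 7: block 2 has {F, D, B, G, C} and plot 7 has {F, D, B, G, A}, leaving only E.
Block 2, plot 4: block 2 has {F, D, E, B, G, C} and plot 4 has {F, G, C}, leaving only A.
Block 3, plot 6: block 3 has {F, D, B, C, A} and plot 6 has {D, B, G, C, A}, leaving only E.
Block 3, plot 1: block 3 has {F, D, E, B, C, A} and plot 1 has {F, D, C}, leaving only G.
Block 4, plot 4: block 4 has {D, B, G, C} and plot 4 has {F, G, C, A}, leaving only E.
Block 4, plot 1: block 4 has {D, E, B, G, C} and plot 1 has {F, D, G, C}, leaving only A.
Block 4, plot 6: block 4 has {D, E, B, G, C, A} and plot 6 has {D, E, B, G, C, A}, leaving only F.
Block 6, plot 4: block 6 has {D, G, C, A} and plot 4 has {F, E, G, C, A}, leaving only B.
Block 5, plot 4: block 5 has {F, E, G, C, A} and plot 4 has {F, E, B, G, C, A}, leaving only D.
Block 5, plot 3: block 5 has {F, D, E, G, C, A} and plot 3 has {E, G, C, A}, leaving only B.
So block 5 reads: F E B D C G A.

F E B D C G A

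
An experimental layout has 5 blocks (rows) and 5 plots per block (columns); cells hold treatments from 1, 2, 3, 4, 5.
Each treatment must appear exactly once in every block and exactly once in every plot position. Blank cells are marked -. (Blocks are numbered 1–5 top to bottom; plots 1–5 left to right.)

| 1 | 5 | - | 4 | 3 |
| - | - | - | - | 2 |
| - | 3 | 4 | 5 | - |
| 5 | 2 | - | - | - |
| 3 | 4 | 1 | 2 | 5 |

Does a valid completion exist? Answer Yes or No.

No block or plot among the givens repeats a symbol, and propagating forced cells runs into no contradiction.
One valid completion exists (for instance, 1 5 2 4 3 / 4 1 5 3 2 / 2 3 4 5 1 / 5 2 3 1 4 / 3 4 1 2 5).

Yes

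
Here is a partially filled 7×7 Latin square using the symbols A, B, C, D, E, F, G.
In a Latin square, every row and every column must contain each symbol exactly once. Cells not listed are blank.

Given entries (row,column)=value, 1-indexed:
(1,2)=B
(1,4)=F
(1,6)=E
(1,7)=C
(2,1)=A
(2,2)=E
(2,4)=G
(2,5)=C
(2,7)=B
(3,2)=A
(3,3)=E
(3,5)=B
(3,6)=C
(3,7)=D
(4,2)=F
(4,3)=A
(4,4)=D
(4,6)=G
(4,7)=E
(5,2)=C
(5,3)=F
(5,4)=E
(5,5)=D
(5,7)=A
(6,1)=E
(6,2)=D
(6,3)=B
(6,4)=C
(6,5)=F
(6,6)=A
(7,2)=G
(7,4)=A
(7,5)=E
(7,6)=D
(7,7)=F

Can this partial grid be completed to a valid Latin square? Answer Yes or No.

Row 3, column 4: row 3 together with column 4 already contain {A, B, C, D, E, F, G} — every symbol — so nothing can go there. The grid has no valid completion.

No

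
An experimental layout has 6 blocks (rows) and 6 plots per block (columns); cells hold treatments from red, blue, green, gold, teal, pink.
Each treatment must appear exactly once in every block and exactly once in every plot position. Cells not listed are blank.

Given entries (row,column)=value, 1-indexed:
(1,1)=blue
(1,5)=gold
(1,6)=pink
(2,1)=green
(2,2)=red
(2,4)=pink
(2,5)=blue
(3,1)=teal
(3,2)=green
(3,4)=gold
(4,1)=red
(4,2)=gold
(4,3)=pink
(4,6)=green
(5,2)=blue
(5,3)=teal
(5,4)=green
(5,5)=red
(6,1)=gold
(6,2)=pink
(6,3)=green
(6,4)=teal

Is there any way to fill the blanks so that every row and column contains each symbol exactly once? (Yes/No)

No

Block 6, plot 5: block 6 together with plot 5 already contain {red, blue, green, gold, teal, pink} — every symbol — so nothing can go there. The grid has no valid completion.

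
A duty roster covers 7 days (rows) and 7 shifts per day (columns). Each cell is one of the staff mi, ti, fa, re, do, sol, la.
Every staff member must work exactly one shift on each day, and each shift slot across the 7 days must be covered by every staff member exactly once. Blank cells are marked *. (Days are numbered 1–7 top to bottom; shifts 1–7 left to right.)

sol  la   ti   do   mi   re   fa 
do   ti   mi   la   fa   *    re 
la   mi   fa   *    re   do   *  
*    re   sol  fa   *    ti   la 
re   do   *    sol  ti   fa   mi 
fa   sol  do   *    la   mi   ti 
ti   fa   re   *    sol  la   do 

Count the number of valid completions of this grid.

Day 2, shift 6: eliminating its day and shift leaves {sol}.
Day 3, shift 4: eliminating its day and shift leaves {ti}.
Day 3, shift 7: eliminating its day and shift leaves {sol}.
Day 4, shift 1: eliminating its day and shift leaves {mi}.
Day 4, shift 5: eliminating its day and shift leaves {do}.
Day 5, shift 3: eliminating its day and shift leaves {la}.
Day 6, shift 4: eliminating its day and shift leaves {re}.
Day 7, shift 4: eliminating its day and shift leaves {mi}.
Only one assignment across all blanks avoids any day or shift repeat, giving 1 completion.

1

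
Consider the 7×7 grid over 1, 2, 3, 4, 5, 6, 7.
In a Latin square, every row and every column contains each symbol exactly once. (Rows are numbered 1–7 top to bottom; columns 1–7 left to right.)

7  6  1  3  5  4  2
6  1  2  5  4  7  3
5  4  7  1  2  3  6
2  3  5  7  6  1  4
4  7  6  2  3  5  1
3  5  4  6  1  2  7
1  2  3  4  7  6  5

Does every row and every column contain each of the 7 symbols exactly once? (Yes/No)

Yes

Each row is a permutation of the 7 symbols, and so is each column.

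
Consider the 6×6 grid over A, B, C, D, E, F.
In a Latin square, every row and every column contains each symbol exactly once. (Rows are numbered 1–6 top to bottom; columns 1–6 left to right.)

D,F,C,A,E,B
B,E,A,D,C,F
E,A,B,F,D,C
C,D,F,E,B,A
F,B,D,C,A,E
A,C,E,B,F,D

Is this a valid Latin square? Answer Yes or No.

Each row is a permutation of the 6 symbols, and so is each column.

Yes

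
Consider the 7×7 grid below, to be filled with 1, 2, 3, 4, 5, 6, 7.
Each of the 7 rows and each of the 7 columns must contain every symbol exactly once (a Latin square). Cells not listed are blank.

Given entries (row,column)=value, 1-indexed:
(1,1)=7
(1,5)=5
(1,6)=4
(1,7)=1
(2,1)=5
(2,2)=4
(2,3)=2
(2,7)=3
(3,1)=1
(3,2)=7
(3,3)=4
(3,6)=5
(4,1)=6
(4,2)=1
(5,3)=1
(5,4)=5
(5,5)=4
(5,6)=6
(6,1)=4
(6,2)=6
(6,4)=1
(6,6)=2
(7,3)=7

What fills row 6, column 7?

Row 6, column 7 is narrowed to {5, 7}.
If it were 7, then row 5, column 2 would be left with no valid symbol.
So row 6, column 7 must be 5.

5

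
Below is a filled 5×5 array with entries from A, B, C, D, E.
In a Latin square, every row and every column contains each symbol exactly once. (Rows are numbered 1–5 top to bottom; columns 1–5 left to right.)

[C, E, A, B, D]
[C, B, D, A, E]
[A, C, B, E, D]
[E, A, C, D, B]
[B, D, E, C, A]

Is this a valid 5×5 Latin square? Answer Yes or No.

Every row is a permutation, but column 1 contains C twice (at rows 1 and 2).

No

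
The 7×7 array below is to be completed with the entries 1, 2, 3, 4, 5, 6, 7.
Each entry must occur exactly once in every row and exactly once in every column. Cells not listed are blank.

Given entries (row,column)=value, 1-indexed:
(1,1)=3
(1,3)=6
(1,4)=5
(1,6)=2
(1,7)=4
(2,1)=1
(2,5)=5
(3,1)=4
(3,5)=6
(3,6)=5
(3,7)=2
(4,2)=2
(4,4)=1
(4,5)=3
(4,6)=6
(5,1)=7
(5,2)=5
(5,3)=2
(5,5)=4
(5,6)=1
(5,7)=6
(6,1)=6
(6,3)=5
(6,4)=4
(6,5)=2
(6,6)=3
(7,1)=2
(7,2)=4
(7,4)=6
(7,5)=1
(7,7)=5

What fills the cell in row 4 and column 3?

4

Row 1, column 5: row 1 has {2, 3, 4, 5, 6} and column 5 has {1, 2, 3, 4, 5, 6}, leaving only 7.
Row 1, column 2: row 1 has {2, 3, 4, 5, 6, 7} and column 2 has {2, 4, 5}, leaving only 1.
Row 4, column 1: row 4 has {1, 2, 3, 6} and column 1 has {1, 2, 3, 4, 6, 7}, leaving only 5.
Row 4, column 7: row 4 has {1, 2, 3, 5, 6} and column 7 has {2, 4, 5, 6}, leaving only 7.
Row 4 already has {1, 2, 3, 5, 6, 7} and column 3 already has {2, 5, 6}, so row 4, column 3 must be 4.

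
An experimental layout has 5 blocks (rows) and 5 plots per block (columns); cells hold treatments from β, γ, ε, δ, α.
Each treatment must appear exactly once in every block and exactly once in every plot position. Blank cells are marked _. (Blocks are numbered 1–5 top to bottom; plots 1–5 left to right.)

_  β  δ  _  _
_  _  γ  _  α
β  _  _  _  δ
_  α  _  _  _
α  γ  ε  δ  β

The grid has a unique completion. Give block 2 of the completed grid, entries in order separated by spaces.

Block 3, plot 2: block 3 has {β, δ} and plot 2 has {β, γ, α}, leaving only ε.
Block 2, plot 2: block 2 has {γ, α} and plot 2 has {β, γ, ε, α}, leaving only δ.
Block 2, plot 1: block 2 has {γ, δ, α} and plot 1 has {β, α}, leaving only ε.
Block 2, plot 4: block 2 has {γ, ε, δ, α} and plot 4 has {δ}, leaving only β.
So block 2 reads: ε δ γ β α.

ε δ γ β α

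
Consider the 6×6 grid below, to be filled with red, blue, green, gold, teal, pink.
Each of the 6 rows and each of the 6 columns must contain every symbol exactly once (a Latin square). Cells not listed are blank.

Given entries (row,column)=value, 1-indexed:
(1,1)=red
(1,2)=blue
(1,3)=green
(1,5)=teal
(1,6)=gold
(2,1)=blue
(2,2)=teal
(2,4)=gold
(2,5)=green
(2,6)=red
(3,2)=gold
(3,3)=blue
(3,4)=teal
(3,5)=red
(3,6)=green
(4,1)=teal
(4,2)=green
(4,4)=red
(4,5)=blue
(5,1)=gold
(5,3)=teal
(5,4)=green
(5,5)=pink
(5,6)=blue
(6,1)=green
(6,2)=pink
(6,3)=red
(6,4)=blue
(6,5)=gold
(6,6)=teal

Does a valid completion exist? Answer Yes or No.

No row or column among the givens repeats a symbol, and propagating forced cells runs into no contradiction.
One valid completion exists (for instance, red blue green pink teal gold / blue teal pink gold green red / pink gold blue teal red green / teal green gold red blue pink / gold red teal green pink blue / green pink red blue gold teal).

Yes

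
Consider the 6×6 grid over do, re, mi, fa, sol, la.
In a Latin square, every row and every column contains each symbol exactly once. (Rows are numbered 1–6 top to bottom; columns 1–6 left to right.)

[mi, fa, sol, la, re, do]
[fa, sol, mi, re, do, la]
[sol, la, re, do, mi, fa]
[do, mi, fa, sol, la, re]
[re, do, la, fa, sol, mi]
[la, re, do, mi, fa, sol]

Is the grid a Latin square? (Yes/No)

Yes

Each row is a permutation of the 6 symbols, and so is each column.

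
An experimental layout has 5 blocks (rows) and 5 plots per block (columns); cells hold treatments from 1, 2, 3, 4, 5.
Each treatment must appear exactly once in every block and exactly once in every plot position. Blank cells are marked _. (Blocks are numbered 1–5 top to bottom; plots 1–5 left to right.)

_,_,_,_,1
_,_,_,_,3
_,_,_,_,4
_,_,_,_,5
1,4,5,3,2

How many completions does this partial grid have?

56

Block 1, plot 1: eliminating its block and plot leaves {2, 3, 4, 5}.
Block 1, plot 2: eliminating its block and plot leaves {2, 3, 5}.
Block 1, plot 3: eliminating its block and plot leaves {2, 3, 4}.
Block 1, plot 4: eliminating its block and plot leaves {2, 4, 5}.
Block 2, plot 1: eliminating its block and plot leaves {2, 4, 5}.
Block 2, plot 2: eliminating its block and plot leaves {1, 2, 5}.
Block 2, plot 3: eliminating its block and plot leaves {1, 2, 4}.
Block 2, plot 4: eliminating its block and plot leaves {1, 2, 4, 5}.
Block 3, plot 1: eliminating its block and plot leaves {2, 3, 5}.
Block 3, plot 2: eliminating its block and plot leaves {1, 2, 3, 5}.
Block 3, plot 3: eliminating its block and plot leaves {1, 2, 3}.
Block 3, plot 4: eliminating its block and plot leaves {1, 2, 5}.
Block 4, plot 1: eliminating its block and plot leaves {2, 3, 4}.
Block 4, plot 2: eliminating its block and plot leaves {1, 2, 3}.
Block 4, plot 3: eliminating its block and plot leaves {1, 2, 3, 4}.
Block 4, plot 4: eliminating its block and plot leaves {1, 2, 4}.
Enumerating the assignments across these blanks that avoid any block or plot repeat gives 56 completions.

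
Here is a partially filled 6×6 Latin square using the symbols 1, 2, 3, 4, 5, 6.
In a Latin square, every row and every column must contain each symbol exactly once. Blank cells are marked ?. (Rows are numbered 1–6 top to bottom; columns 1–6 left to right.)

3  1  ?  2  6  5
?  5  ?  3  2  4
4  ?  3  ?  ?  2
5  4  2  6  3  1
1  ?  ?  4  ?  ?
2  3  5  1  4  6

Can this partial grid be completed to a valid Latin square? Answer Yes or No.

Yes

No row or column among the givens repeats a symbol, and propagating forced cells runs into no contradiction.
One valid completion exists (for instance, 3 1 4 2 6 5 / 6 5 1 3 2 4 / 4 6 3 5 1 2 / 5 4 2 6 3 1 / 1 2 6 4 5 3 / 2 3 5 1 4 6).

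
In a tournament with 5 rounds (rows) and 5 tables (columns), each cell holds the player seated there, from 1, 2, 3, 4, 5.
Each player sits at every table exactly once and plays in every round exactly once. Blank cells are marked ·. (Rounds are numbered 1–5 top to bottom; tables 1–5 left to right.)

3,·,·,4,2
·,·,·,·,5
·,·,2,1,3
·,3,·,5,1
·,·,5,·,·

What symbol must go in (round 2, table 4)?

Round 1, table 3: round 1 has {2, 3, 4} and table 3 has {2, 5}, leaving only 1.
Round 1, table 2: round 1 has {1, 2, 3, 4} and table 2 has {3}, leaving only 5.
Round 3, table 2: round 3 has {1, 2, 3} and table 2 has {3, 5}, leaving only 4.
Round 3, table 1: round 3 has {1, 2, 3, 4} and table 1 has {3}, leaving only 5.
Round 4, table 3: round 4 has {1, 3, 5} and table 3 has {1, 2, 5}, leaving only 4.
Round 2, table 3: round 2 has {5} and table 3 has {1, 2, 4, 5}, leaving only 3.
Round 2 already has {3, 5} and table 4 already has {1, 4, 5}, so round 2, table 4 must be 2.

2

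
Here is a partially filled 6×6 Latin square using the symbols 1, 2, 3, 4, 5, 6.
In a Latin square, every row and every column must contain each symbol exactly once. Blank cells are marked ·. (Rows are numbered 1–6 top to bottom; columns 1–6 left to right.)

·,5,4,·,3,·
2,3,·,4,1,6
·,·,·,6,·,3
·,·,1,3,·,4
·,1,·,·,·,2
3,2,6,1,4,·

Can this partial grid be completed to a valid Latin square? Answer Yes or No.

No row or column among the givens repeats a symbol, and propagating forced cells runs into no contradiction.
One valid completion exists (for instance, 6 5 4 2 3 1 / 2 3 5 4 1 6 / 1 4 2 6 5 3 / 5 6 1 3 2 4 / 4 1 3 5 6 2 / 3 2 6 1 4 5).

Yes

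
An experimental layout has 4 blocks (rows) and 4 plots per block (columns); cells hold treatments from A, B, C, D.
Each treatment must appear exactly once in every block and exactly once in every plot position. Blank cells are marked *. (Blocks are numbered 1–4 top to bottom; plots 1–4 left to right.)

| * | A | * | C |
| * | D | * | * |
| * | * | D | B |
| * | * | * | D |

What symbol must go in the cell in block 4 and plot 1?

C

Block 1, plot 3: block 1 has {A, C} and plot 3 has {D}, leaving only B.
Block 1, plot 1: block 1 has {A, B, C} and plot 1 has {}, leaving only D.
Block 2, plot 4: block 2 has {D} and plot 4 has {B, C, D}, leaving only A.
Block 2, plot 3: block 2 has {A, D} and plot 3 has {B, D}, leaving only C.
Block 2, plot 1: block 2 has {A, C, D} and plot 1 has {D}, leaving only B.
Block 3, plot 2: block 3 has {B, D} and plot 2 has {A, D}, leaving only C.
Block 3, plot 1: block 3 has {B, C, D} and plot 1 has {B, D}, leaving only A.
Block 4 already has {D} and plot 1 already has {A, B, D}, so block 4, plot 1 must be C.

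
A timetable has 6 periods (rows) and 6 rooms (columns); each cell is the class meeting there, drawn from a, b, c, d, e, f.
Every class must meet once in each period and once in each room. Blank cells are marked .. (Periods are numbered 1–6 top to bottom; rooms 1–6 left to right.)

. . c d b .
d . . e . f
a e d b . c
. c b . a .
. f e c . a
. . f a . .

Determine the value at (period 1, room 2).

a

Period 1 already has {b, c, d} and room 2 already has {c, e, f}, so period 1, room 2 must be a.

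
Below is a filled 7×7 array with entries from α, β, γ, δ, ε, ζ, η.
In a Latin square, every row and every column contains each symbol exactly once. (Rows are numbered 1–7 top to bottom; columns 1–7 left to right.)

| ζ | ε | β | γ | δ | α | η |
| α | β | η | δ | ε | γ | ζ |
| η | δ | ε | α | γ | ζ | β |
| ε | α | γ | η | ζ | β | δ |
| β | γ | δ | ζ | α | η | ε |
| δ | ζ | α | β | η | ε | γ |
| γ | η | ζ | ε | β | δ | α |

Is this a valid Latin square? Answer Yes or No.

Yes

Each row is a permutation of the 7 symbols, and so is each column.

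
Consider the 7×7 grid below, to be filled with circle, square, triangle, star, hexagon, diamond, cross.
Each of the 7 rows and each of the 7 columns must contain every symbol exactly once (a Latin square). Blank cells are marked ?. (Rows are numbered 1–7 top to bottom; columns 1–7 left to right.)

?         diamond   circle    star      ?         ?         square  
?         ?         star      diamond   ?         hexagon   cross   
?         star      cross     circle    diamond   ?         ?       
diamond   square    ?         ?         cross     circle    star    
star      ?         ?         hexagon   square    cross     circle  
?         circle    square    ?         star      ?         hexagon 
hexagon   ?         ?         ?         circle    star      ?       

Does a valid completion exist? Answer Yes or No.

No

Row 1, column 6: row 1 has {circle, square, star, diamond} and column 6 has {circle, star, hexagon, cross}, so it must be triangle.
Row 1, column 1: row 1 has {circle, square, triangle, star, diamond} and column 1 has {star, hexagon, diamond}, so it must be cross.
Row 1, column 5: row 1 has {circle, square, triangle, star, diamond, cross} and column 5 has {circle, square, star, diamond, cross}, so it must be hexagon.
Row 2, column 2: row 2 has {star, hexagon, diamond, cross} and column 2 has {circle, square, star, diamond}, so it must be triangle.
Now row 2, column 5: row 2 together with column 5 already contain {circle, square, triangle, star, hexagon, diamond, cross} — every symbol — so nothing can go there. The grid has no valid completion.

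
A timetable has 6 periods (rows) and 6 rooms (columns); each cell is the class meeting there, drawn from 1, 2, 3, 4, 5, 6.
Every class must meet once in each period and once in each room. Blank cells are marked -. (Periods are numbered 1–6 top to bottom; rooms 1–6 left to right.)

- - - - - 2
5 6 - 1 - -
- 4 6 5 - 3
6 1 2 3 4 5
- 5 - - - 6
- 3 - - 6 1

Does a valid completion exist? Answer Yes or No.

No

Period 1, room 2: period 1 together with room 2 already contain {1, 2, 3, 4, 5, 6} — every symbol — so nothing can go there. The grid has no valid completion.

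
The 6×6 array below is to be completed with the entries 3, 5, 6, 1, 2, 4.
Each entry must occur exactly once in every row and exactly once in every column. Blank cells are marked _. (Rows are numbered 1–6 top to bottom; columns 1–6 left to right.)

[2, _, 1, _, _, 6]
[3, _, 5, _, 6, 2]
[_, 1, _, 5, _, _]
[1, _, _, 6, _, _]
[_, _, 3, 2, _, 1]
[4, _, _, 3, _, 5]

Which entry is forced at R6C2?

2

Row 1, column 4: row 1 has {6, 1, 2} and column 4 has {3, 5, 6, 2}, leaving only 4.
Row 2, column 2: row 2 has {3, 5, 6, 2} and column 2 has {1}, leaving only 4.
Row 2, column 4: row 2 has {3, 5, 6, 2, 4} and column 4 has {3, 5, 6, 2, 4}, leaving only 1.
Row 3, column 1: row 3 has {5, 1} and column 1 has {3, 1, 2, 4}, leaving only 6.
Row 5, column 1: row 5 has {3, 1, 2} and column 1 has {3, 6, 1, 2, 4}, leaving only 5.
Row 5, column 2: row 5 has {3, 5, 1, 2} and column 2 has {1, 4}, leaving only 6.
Row 6 already has {3, 5, 4} and column 2 already has {6, 1, 4}, so row 6, column 2 must be 2.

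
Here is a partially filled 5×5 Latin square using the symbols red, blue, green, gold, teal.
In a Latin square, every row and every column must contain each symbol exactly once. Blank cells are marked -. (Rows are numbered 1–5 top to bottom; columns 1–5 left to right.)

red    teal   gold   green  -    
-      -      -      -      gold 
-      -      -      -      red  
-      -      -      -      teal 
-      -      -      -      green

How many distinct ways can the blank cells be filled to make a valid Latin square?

56

Row 1, column 5: eliminating its row and column leaves {blue}.
Row 2, column 1: eliminating its row and column leaves {blue, green, teal}.
Row 2, column 2: eliminating its row and column leaves {red, blue, green}.
Row 2, column 3: eliminating its row and column leaves {red, blue, green, teal}.
Row 2, column 4: eliminating its row and column leaves {red, blue, teal}.
Row 3, column 1: eliminating its row and column leaves {blue, green, gold, teal}.
Row 3, column 2: eliminating its row and column leaves {blue, green, gold}.
Row 3, column 3: eliminating its row and column leaves {blue, green, teal}.
Row 3, column 4: eliminating its row and column leaves {blue, gold, teal}.
Row 4, column 1: eliminating its row and column leaves {blue, green, gold}.
Row 4, column 2: eliminating its row and column leaves {red, blue, green, gold}.
Row 4, column 3: eliminating its row and column leaves {red, blue, green}.
Row 4, column 4: eliminating its row and column leaves {red, blue, gold}.
Row 5, column 1: eliminating its row and column leaves {blue, gold, teal}.
Row 5, column 2: eliminating its row and column leaves {red, blue, gold}.
Row 5, column 3: eliminating its row and column leaves {red, blue, teal}.
Row 5, column 4: eliminating its row and column leaves {red, blue, gold, teal}.
Enumerating the assignments across these blanks that avoid any row or column repeat gives 56 completions.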